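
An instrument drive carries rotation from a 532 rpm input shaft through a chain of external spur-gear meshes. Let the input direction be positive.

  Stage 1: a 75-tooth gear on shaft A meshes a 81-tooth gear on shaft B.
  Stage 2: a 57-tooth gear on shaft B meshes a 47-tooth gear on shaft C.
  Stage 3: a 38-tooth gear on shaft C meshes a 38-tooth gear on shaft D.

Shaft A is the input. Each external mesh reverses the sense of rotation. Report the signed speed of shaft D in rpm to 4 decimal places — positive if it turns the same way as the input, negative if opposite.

Stage 1 [75T→81T]: ω = 532.0000×75/81 = 492.5926 rpm, dir flips to −; running = −492.5926
Stage 2 [57T→47T]: ω = 492.5926×57/47 = 597.3995 rpm, dir flips to +; running = +597.3995
Stage 3 [38T→38T]: ω = 597.3995×38/38 = 597.3995 rpm, dir flips to −; running = −597.3995

-597.3995 rpm (opposite to input, |ω| = 597.3995 rpm)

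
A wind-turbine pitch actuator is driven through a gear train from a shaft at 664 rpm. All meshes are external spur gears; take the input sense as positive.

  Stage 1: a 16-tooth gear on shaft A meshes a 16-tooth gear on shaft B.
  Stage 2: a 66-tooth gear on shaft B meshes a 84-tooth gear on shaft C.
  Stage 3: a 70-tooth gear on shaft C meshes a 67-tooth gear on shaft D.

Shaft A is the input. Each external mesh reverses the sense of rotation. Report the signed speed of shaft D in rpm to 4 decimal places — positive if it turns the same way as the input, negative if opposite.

-545.0746 rpm (opposite to input, |ω| = 545.0746 rpm)

Stage 1 [16T→16T]: ω = 664.0000×16/16 = 664.0000 rpm, dir flips to −; running = −664.0000
Stage 2 [66T→84T]: ω = 664.0000×66/84 = 521.7143 rpm, dir flips to +; running = +521.7143
Stage 3 [70T→67T]: ω = 521.7143×70/67 = 545.0746 rpm, dir flips to −; running = −545.0746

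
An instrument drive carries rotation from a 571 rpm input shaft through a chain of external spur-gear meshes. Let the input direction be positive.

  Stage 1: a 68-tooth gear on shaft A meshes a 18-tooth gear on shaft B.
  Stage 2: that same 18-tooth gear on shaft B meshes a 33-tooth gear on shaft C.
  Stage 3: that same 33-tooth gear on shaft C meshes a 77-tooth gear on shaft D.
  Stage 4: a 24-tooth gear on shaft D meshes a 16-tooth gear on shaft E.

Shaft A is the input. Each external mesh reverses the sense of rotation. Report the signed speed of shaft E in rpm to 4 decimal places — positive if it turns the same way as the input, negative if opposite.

Stage 1 [68T→18T]: ω = 571.0000×68/18 = 2157.1111 rpm, dir flips to −; running = −2157.1111
Stage 2 [18T→33T]: ω = 2157.1111×18/33 = 1176.6061 rpm, dir flips to +; running = +1176.6061
Stage 3 [33T→77T]: ω = 1176.6061×33/77 = 504.2597 rpm, dir flips to −; running = −504.2597
Stage 4 [24T→16T]: ω = 504.2597×24/16 = 756.3896 rpm, dir flips to +; running = +756.3896

+756.3896 rpm (same as input, |ω| = 756.3896 rpm)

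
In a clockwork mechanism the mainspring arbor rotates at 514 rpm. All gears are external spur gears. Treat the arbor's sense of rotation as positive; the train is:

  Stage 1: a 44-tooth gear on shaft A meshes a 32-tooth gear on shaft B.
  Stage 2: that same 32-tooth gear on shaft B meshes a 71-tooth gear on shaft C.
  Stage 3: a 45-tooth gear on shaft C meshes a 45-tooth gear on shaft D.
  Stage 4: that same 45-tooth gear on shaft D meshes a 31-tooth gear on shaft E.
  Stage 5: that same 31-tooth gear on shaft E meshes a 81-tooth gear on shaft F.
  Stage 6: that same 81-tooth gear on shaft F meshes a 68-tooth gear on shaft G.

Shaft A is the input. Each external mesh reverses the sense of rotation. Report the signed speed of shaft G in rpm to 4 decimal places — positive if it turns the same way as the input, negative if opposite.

+210.7954 rpm (same as input, |ω| = 210.7954 rpm)

Stage 1 [44T→32T]: ω = 514.0000×44/32 = 706.7500 rpm, dir flips to −; running = −706.7500
Stage 2 [32T→71T]: ω = 706.7500×32/71 = 318.5352 rpm, dir flips to +; running = +318.5352
Stage 3 [45T→45T]: ω = 318.5352×45/45 = 318.5352 rpm, dir flips to −; running = −318.5352
Stage 4 [45T→31T]: ω = 318.5352×45/31 = 462.3898 rpm, dir flips to +; running = +462.3898
Stage 5 [31T→81T]: ω = 462.3898×31/81 = 176.9640 rpm, dir flips to −; running = −176.9640
Stage 6 [81T→68T]: ω = 176.9640×81/68 = 210.7954 rpm, dir flips to +; running = +210.7954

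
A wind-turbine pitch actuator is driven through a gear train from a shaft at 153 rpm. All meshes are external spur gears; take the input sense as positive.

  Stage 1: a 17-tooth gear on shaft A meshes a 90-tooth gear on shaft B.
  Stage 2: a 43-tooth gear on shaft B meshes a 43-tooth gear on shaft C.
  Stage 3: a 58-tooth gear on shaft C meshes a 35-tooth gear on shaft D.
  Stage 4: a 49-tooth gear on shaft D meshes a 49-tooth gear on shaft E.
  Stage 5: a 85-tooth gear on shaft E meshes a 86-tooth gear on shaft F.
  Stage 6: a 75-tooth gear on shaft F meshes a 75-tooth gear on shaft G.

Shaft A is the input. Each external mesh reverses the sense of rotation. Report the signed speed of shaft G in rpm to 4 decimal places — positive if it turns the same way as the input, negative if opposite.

Stage 1 [17T→90T]: ω = 153.0000×17/90 = 28.9000 rpm, dir flips to −; running = −28.9000
Stage 2 [43T→43T]: ω = 28.9000×43/43 = 28.9000 rpm, dir flips to +; running = +28.9000
Stage 3 [58T→35T]: ω = 28.9000×58/35 = 47.8914 rpm, dir flips to −; running = −47.8914
Stage 4 [49T→49T]: ω = 47.8914×49/49 = 47.8914 rpm, dir flips to +; running = +47.8914
Stage 5 [85T→86T]: ω = 47.8914×85/86 = 47.3346 rpm, dir flips to −; running = −47.3346
Stage 6 [75T→75T]: ω = 47.3346×75/75 = 47.3346 rpm, dir flips to +; running = +47.3346

+47.3346 rpm (same as input, |ω| = 47.3346 rpm)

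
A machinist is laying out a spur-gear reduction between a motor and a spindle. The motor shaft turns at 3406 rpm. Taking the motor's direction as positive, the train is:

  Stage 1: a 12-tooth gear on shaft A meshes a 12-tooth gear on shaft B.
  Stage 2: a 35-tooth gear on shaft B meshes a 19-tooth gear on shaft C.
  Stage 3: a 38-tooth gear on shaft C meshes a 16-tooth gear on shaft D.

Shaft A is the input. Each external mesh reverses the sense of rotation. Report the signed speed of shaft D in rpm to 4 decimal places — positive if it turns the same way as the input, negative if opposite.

-14901.2500 rpm (opposite to input, |ω| = 14901.2500 rpm)

Stage 1 [12T→12T]: ω = 3406.0000×12/12 = 3406.0000 rpm, dir flips to −; running = −3406.0000
Stage 2 [35T→19T]: ω = 3406.0000×35/19 = 6274.2105 rpm, dir flips to +; running = +6274.2105
Stage 3 [38T→16T]: ω = 6274.2105×38/16 = 14901.2500 rpm, dir flips to −; running = −14901.2500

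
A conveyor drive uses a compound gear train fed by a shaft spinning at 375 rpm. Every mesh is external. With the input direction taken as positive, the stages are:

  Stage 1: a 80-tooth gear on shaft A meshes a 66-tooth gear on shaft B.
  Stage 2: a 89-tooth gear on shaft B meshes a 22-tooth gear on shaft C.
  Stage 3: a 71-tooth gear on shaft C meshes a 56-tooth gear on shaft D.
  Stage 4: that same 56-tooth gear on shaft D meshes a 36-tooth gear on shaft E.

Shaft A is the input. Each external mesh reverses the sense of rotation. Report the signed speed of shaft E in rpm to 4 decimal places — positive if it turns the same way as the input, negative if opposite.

+3626.6070 rpm (same as input, |ω| = 3626.6070 rpm)

Stage 1 [80T→66T]: ω = 375.0000×80/66 = 454.5455 rpm, dir flips to −; running = −454.5455
Stage 2 [89T→22T]: ω = 454.5455×89/22 = 1838.8430 rpm, dir flips to +; running = +1838.8430
Stage 3 [71T→56T]: ω = 1838.8430×71/56 = 2331.3902 rpm, dir flips to −; running = −2331.3902
Stage 4 [56T→36T]: ω = 2331.3902×56/36 = 3626.6070 rpm, dir flips to +; running = +3626.6070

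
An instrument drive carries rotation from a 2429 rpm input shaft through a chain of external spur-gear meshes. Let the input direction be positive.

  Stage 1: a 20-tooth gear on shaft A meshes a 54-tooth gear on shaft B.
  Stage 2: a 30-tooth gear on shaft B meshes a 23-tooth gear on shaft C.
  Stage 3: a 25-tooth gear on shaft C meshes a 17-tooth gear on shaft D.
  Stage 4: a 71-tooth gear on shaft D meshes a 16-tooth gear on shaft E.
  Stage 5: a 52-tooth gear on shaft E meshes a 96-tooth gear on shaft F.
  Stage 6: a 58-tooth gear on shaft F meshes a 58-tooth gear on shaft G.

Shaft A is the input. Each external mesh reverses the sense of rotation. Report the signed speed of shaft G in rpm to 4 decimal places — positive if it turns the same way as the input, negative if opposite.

+4147.8088 rpm (same as input, |ω| = 4147.8088 rpm)

Stage 1 [20T→54T]: ω = 2429.0000×20/54 = 899.6296 rpm, dir flips to −; running = −899.6296
Stage 2 [30T→23T]: ω = 899.6296×30/23 = 1173.4300 rpm, dir flips to +; running = +1173.4300
Stage 3 [25T→17T]: ω = 1173.4300×25/17 = 1725.6323 rpm, dir flips to −; running = −1725.6323
Stage 4 [71T→16T]: ω = 1725.6323×71/16 = 7657.4933 rpm, dir flips to +; running = +7657.4933
Stage 5 [52T→96T]: ω = 7657.4933×52/96 = 4147.8088 rpm, dir flips to −; running = −4147.8088
Stage 6 [58T→58T]: ω = 4147.8088×58/58 = 4147.8088 rpm, dir flips to +; running = +4147.8088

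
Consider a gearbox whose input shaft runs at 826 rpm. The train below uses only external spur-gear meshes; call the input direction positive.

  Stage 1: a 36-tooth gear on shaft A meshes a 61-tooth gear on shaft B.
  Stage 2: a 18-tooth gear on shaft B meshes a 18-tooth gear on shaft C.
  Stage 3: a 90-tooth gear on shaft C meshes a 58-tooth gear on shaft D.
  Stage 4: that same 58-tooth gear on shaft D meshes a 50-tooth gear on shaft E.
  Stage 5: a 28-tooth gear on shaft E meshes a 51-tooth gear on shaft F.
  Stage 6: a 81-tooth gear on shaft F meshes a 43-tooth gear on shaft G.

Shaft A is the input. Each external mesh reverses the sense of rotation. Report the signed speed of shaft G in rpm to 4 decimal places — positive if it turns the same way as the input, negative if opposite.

Stage 1 [36T→61T]: ω = 826.0000×36/61 = 487.4754 rpm, dir flips to −; running = −487.4754
Stage 2 [18T→18T]: ω = 487.4754×18/18 = 487.4754 rpm, dir flips to +; running = +487.4754
Stage 3 [90T→58T]: ω = 487.4754×90/58 = 756.4274 rpm, dir flips to −; running = −756.4274
Stage 4 [58T→50T]: ω = 756.4274×58/50 = 877.4557 rpm, dir flips to +; running = +877.4557
Stage 5 [28T→51T]: ω = 877.4557×28/51 = 481.7404 rpm, dir flips to −; running = −481.7404
Stage 6 [81T→43T]: ω = 481.7404×81/43 = 907.4645 rpm, dir flips to +; running = +907.4645

+907.4645 rpm (same as input, |ω| = 907.4645 rpm)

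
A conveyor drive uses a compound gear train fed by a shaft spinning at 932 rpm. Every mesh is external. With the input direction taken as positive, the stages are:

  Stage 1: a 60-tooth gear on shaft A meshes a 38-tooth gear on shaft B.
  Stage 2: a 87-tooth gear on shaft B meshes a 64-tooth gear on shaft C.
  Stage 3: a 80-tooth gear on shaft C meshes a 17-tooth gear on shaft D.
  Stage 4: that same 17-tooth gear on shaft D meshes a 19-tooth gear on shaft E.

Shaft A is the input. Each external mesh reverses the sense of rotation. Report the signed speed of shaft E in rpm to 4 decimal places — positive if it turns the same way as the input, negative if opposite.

+8422.8532 rpm (same as input, |ω| = 8422.8532 rpm)

Stage 1 [60T→38T]: ω = 932.0000×60/38 = 1471.5789 rpm, dir flips to −; running = −1471.5789
Stage 2 [87T→64T]: ω = 1471.5789×87/64 = 2000.4276 rpm, dir flips to +; running = +2000.4276
Stage 3 [80T→17T]: ω = 2000.4276×80/17 = 9413.7771 rpm, dir flips to −; running = −9413.7771
Stage 4 [17T→19T]: ω = 9413.7771×17/19 = 8422.8532 rpm, dir flips to +; running = +8422.8532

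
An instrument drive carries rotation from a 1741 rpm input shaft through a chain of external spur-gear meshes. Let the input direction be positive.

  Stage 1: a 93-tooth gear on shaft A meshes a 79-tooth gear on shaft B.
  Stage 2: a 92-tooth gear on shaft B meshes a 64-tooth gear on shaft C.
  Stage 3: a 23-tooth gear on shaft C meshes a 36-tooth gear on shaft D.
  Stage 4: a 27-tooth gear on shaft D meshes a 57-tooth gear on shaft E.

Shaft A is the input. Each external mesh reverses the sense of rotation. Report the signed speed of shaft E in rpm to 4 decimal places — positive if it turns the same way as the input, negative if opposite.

+891.6137 rpm (same as input, |ω| = 891.6137 rpm)

Stage 1 [93T→79T]: ω = 1741.0000×93/79 = 2049.5316 rpm, dir flips to −; running = −2049.5316
Stage 2 [92T→64T]: ω = 2049.5316×92/64 = 2946.2017 rpm, dir flips to +; running = +2946.2017
Stage 3 [23T→36T]: ω = 2946.2017×23/36 = 1882.2956 rpm, dir flips to −; running = −1882.2956
Stage 4 [27T→57T]: ω = 1882.2956×27/57 = 891.6137 rpm, dir flips to +; running = +891.6137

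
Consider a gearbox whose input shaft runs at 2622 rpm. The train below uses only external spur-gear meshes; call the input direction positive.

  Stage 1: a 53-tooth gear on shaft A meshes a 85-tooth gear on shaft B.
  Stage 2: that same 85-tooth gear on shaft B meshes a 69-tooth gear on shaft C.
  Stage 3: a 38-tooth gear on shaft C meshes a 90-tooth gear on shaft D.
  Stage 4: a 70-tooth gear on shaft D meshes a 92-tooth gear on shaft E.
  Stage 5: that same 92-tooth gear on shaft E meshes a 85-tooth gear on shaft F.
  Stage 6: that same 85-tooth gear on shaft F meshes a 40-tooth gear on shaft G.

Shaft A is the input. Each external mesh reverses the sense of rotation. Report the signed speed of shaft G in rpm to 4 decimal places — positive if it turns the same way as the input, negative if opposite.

+1488.1222 rpm (same as input, |ω| = 1488.1222 rpm)

Stage 1 [53T→85T]: ω = 2622.0000×53/85 = 1634.8941 rpm, dir flips to −; running = −1634.8941
Stage 2 [85T→69T]: ω = 1634.8941×85/69 = 2014.0000 rpm, dir flips to +; running = +2014.0000
Stage 3 [38T→90T]: ω = 2014.0000×38/90 = 850.3556 rpm, dir flips to −; running = −850.3556
Stage 4 [70T→92T]: ω = 850.3556×70/92 = 647.0097 rpm, dir flips to +; running = +647.0097
Stage 5 [92T→85T]: ω = 647.0097×92/85 = 700.2928 rpm, dir flips to −; running = −700.2928
Stage 6 [85T→40T]: ω = 700.2928×85/40 = 1488.1222 rpm, dir flips to +; running = +1488.1222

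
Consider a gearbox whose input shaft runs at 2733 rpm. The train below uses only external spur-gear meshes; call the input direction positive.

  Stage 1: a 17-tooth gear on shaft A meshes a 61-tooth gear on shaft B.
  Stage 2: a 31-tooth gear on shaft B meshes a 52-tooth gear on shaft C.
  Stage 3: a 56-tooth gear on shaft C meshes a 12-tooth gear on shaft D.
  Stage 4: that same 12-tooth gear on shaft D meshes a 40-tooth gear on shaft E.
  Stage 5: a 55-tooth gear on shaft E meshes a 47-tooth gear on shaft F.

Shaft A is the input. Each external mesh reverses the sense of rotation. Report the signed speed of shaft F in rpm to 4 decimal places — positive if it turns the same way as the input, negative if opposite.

Stage 1 [17T→61T]: ω = 2733.0000×17/61 = 761.6557 rpm, dir flips to −; running = −761.6557
Stage 2 [31T→52T]: ω = 761.6557×31/52 = 454.0640 rpm, dir flips to +; running = +454.0640
Stage 3 [56T→12T]: ω = 454.0640×56/12 = 2118.9653 rpm, dir flips to −; running = −2118.9653
Stage 4 [12T→40T]: ω = 2118.9653×12/40 = 635.6896 rpm, dir flips to +; running = +635.6896
Stage 5 [55T→47T]: ω = 635.6896×55/47 = 743.8921 rpm, dir flips to −; running = −743.8921

-743.8921 rpm (opposite to input, |ω| = 743.8921 rpm)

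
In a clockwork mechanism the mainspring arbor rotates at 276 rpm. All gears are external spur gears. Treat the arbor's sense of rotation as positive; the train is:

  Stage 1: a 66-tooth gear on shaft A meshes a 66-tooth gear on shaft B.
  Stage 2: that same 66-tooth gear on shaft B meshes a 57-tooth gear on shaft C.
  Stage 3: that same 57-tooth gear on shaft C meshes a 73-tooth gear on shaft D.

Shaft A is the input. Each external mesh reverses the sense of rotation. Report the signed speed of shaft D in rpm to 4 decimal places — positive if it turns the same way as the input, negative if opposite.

-249.5342 rpm (opposite to input, |ω| = 249.5342 rpm)

Stage 1 [66T→66T]: ω = 276.0000×66/66 = 276.0000 rpm, dir flips to −; running = −276.0000
Stage 2 [66T→57T]: ω = 276.0000×66/57 = 319.5789 rpm, dir flips to +; running = +319.5789
Stage 3 [57T→73T]: ω = 319.5789×57/73 = 249.5342 rpm, dir flips to −; running = −249.5342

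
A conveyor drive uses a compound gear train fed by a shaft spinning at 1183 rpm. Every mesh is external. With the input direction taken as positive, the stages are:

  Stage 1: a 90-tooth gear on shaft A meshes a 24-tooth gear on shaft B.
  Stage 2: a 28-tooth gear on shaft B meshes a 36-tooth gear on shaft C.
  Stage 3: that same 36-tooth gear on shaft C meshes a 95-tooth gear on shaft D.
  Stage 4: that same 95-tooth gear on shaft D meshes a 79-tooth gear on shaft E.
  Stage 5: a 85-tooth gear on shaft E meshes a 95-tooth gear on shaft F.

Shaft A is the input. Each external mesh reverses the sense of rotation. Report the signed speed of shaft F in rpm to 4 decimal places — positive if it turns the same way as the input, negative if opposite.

Stage 1 [90T→24T]: ω = 1183.0000×90/24 = 4436.2500 rpm, dir flips to −; running = −4436.2500
Stage 2 [28T→36T]: ω = 4436.2500×28/36 = 3450.4167 rpm, dir flips to +; running = +3450.4167
Stage 3 [36T→95T]: ω = 3450.4167×36/95 = 1307.5263 rpm, dir flips to −; running = −1307.5263
Stage 4 [95T→79T]: ω = 1307.5263×95/79 = 1572.3418 rpm, dir flips to +; running = +1572.3418
Stage 5 [85T→95T]: ω = 1572.3418×85/95 = 1406.8321 rpm, dir flips to −; running = −1406.8321

-1406.8321 rpm (opposite to input, |ω| = 1406.8321 rpm)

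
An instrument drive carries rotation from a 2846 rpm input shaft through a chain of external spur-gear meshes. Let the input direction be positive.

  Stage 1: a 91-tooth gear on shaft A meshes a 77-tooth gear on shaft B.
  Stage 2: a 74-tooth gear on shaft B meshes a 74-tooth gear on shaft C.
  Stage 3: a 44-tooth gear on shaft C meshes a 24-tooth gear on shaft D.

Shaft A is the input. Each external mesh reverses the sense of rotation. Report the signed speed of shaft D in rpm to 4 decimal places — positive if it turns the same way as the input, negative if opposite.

Stage 1 [91T→77T]: ω = 2846.0000×91/77 = 3363.4545 rpm, dir flips to −; running = −3363.4545
Stage 2 [74T→74T]: ω = 3363.4545×74/74 = 3363.4545 rpm, dir flips to +; running = +3363.4545
Stage 3 [44T→24T]: ω = 3363.4545×44/24 = 6166.3333 rpm, dir flips to −; running = −6166.3333

-6166.3333 rpm (opposite to input, |ω| = 6166.3333 rpm)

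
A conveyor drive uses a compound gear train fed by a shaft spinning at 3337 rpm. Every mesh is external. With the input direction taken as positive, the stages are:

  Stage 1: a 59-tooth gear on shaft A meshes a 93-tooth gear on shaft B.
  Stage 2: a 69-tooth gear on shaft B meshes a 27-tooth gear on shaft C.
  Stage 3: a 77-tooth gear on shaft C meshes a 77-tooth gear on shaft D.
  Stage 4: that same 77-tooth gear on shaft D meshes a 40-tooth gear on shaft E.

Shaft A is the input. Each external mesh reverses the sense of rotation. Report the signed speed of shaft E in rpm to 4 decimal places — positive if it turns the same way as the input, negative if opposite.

Stage 1 [59T→93T]: ω = 3337.0000×59/93 = 2117.0215 rpm, dir flips to −; running = −2117.0215
Stage 2 [69T→27T]: ω = 2117.0215×69/27 = 5410.1661 rpm, dir flips to +; running = +5410.1661
Stage 3 [77T→77T]: ω = 5410.1661×77/77 = 5410.1661 rpm, dir flips to −; running = −5410.1661
Stage 4 [77T→40T]: ω = 5410.1661×77/40 = 10414.5697 rpm, dir flips to +; running = +10414.5697

+10414.5697 rpm (same as input, |ω| = 10414.5697 rpm)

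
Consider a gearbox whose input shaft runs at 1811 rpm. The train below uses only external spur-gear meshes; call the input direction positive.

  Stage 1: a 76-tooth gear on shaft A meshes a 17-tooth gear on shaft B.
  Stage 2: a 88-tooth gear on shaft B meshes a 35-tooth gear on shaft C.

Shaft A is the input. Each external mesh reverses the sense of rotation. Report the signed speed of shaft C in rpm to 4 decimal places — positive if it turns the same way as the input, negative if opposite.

+20356.2487 rpm (same as input, |ω| = 20356.2487 rpm)

Stage 1 [76T→17T]: ω = 1811.0000×76/17 = 8096.2353 rpm, dir flips to −; running = −8096.2353
Stage 2 [88T→35T]: ω = 8096.2353×88/35 = 20356.2487 rpm, dir flips to +; running = +20356.2487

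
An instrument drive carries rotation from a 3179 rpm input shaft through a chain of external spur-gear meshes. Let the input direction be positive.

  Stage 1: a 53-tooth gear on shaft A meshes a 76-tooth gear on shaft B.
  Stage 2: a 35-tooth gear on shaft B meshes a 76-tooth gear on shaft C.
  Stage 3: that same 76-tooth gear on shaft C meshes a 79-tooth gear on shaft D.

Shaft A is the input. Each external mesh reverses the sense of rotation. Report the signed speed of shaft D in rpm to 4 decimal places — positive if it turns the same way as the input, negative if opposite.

-982.1860 rpm (opposite to input, |ω| = 982.1860 rpm)

Stage 1 [53T→76T]: ω = 3179.0000×53/76 = 2216.9342 rpm, dir flips to −; running = −2216.9342
Stage 2 [35T→76T]: ω = 2216.9342×35/76 = 1020.9565 rpm, dir flips to +; running = +1020.9565
Stage 3 [76T→79T]: ω = 1020.9565×76/79 = 982.1860 rpm, dir flips to −; running = −982.1860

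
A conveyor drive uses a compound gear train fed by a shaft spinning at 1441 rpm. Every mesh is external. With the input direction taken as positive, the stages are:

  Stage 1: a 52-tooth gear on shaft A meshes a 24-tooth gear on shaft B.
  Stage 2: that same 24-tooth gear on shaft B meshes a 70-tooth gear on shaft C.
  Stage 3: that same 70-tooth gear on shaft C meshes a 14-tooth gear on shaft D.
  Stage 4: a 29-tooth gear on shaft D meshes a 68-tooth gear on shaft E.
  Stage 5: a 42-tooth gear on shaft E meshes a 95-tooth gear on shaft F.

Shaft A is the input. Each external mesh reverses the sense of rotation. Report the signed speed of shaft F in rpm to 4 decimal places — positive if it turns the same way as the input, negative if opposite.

Stage 1 [52T→24T]: ω = 1441.0000×52/24 = 3122.1667 rpm, dir flips to −; running = −3122.1667
Stage 2 [24T→70T]: ω = 3122.1667×24/70 = 1070.4571 rpm, dir flips to +; running = +1070.4571
Stage 3 [70T→14T]: ω = 1070.4571×70/14 = 5352.2857 rpm, dir flips to −; running = −5352.2857
Stage 4 [29T→68T]: ω = 5352.2857×29/68 = 2282.5924 rpm, dir flips to +; running = +2282.5924
Stage 5 [42T→95T]: ω = 2282.5924×42/95 = 1009.1461 rpm, dir flips to −; running = −1009.1461

-1009.1461 rpm (opposite to input, |ω| = 1009.1461 rpm)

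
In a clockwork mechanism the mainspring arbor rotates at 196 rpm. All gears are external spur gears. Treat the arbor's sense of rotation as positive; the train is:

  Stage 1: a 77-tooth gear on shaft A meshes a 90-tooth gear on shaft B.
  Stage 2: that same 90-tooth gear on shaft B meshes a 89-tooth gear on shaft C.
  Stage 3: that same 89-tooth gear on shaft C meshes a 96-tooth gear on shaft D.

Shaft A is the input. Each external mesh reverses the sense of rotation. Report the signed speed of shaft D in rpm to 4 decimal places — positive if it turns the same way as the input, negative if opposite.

Stage 1 [77T→90T]: ω = 196.0000×77/90 = 167.6889 rpm, dir flips to −; running = −167.6889
Stage 2 [90T→89T]: ω = 167.6889×90/89 = 169.5730 rpm, dir flips to +; running = +169.5730
Stage 3 [89T→96T]: ω = 169.5730×89/96 = 157.2083 rpm, dir flips to −; running = −157.2083

-157.2083 rpm (opposite to input, |ω| = 157.2083 rpm)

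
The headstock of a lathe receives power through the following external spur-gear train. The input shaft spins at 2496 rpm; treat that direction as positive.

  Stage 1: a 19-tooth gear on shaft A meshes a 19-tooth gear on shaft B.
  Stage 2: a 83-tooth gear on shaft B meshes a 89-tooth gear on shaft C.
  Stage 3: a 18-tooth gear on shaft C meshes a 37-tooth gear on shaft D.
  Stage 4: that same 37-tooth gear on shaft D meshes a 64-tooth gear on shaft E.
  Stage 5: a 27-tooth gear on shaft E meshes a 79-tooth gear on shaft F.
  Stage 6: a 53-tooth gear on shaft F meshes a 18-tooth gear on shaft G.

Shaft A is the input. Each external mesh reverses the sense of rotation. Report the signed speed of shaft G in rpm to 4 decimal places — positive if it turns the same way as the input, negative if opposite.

+658.8177 rpm (same as input, |ω| = 658.8177 rpm)

Stage 1 [19T→19T]: ω = 2496.0000×19/19 = 2496.0000 rpm, dir flips to −; running = −2496.0000
Stage 2 [83T→89T]: ω = 2496.0000×83/89 = 2327.7303 rpm, dir flips to +; running = +2327.7303
Stage 3 [18T→37T]: ω = 2327.7303×18/37 = 1132.4094 rpm, dir flips to −; running = −1132.4094
Stage 4 [37T→64T]: ω = 1132.4094×37/64 = 654.6742 rpm, dir flips to +; running = +654.6742
Stage 5 [27T→79T]: ω = 654.6742×27/79 = 223.7494 rpm, dir flips to −; running = −223.7494
Stage 6 [53T→18T]: ω = 223.7494×53/18 = 658.8177 rpm, dir flips to +; running = +658.8177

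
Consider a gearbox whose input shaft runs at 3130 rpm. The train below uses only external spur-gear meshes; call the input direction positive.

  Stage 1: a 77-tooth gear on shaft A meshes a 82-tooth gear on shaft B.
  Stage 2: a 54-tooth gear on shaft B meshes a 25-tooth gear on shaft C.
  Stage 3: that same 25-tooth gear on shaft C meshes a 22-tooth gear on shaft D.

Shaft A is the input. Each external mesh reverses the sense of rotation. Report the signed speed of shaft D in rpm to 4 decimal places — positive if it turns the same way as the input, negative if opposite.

-7214.2683 rpm (opposite to input, |ω| = 7214.2683 rpm)

Stage 1 [77T→82T]: ω = 3130.0000×77/82 = 2939.1463 rpm, dir flips to −; running = −2939.1463
Stage 2 [54T→25T]: ω = 2939.1463×54/25 = 6348.5561 rpm, dir flips to +; running = +6348.5561
Stage 3 [25T→22T]: ω = 6348.5561×25/22 = 7214.2683 rpm, dir flips to −; running = −7214.2683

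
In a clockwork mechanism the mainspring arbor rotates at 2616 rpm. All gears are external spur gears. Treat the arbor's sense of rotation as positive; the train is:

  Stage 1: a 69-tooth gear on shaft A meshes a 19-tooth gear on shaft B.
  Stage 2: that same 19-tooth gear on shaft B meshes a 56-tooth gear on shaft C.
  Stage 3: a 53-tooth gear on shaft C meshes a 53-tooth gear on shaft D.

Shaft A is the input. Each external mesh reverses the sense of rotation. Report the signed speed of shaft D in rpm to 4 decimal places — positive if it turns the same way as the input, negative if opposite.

Stage 1 [69T→19T]: ω = 2616.0000×69/19 = 9500.2105 rpm, dir flips to −; running = −9500.2105
Stage 2 [19T→56T]: ω = 9500.2105×19/56 = 3223.2857 rpm, dir flips to +; running = +3223.2857
Stage 3 [53T→53T]: ω = 3223.2857×53/53 = 3223.2857 rpm, dir flips to −; running = −3223.2857

-3223.2857 rpm (opposite to input, |ω| = 3223.2857 rpm)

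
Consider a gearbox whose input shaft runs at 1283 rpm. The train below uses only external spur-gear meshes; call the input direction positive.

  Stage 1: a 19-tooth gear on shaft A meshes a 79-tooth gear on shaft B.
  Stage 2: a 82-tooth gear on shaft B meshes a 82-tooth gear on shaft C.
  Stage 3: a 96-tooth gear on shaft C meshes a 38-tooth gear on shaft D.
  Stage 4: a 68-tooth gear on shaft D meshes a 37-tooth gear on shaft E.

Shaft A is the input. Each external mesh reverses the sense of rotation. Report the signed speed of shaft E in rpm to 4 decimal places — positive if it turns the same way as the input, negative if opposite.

+1432.6760 rpm (same as input, |ω| = 1432.6760 rpm)

Stage 1 [19T→79T]: ω = 1283.0000×19/79 = 308.5696 rpm, dir flips to −; running = −308.5696
Stage 2 [82T→82T]: ω = 308.5696×82/82 = 308.5696 rpm, dir flips to +; running = +308.5696
Stage 3 [96T→38T]: ω = 308.5696×96/38 = 779.5443 rpm, dir flips to −; running = −779.5443
Stage 4 [68T→37T]: ω = 779.5443×68/37 = 1432.6760 rpm, dir flips to +; running = +1432.6760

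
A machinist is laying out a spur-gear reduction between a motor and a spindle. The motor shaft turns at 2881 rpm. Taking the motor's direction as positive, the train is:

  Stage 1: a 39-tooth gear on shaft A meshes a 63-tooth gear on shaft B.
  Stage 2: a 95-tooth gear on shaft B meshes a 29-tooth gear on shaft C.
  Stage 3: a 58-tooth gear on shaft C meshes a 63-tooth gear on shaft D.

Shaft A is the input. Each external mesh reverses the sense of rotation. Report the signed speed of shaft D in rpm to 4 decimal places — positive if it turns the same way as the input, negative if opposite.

-5378.7377 rpm (opposite to input, |ω| = 5378.7377 rpm)

Stage 1 [39T→63T]: ω = 2881.0000×39/63 = 1783.4762 rpm, dir flips to −; running = −1783.4762
Stage 2 [95T→29T]: ω = 1783.4762×95/29 = 5842.4220 rpm, dir flips to +; running = +5842.4220
Stage 3 [58T→63T]: ω = 5842.4220×58/63 = 5378.7377 rpm, dir flips to −; running = −5378.7377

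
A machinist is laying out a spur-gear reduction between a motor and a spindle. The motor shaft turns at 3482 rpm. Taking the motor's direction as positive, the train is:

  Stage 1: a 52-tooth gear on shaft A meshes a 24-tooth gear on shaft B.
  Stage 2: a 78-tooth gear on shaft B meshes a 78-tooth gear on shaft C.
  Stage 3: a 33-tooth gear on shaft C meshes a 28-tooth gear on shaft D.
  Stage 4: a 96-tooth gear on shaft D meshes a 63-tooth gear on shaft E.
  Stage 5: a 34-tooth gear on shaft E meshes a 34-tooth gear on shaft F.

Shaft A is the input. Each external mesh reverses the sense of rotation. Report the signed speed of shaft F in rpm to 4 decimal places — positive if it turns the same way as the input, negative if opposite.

-13549.0068 rpm (opposite to input, |ω| = 13549.0068 rpm)

Stage 1 [52T→24T]: ω = 3482.0000×52/24 = 7544.3333 rpm, dir flips to −; running = −7544.3333
Stage 2 [78T→78T]: ω = 7544.3333×78/78 = 7544.3333 rpm, dir flips to +; running = +7544.3333
Stage 3 [33T→28T]: ω = 7544.3333×33/28 = 8891.5357 rpm, dir flips to −; running = −8891.5357
Stage 4 [96T→63T]: ω = 8891.5357×96/63 = 13549.0068 rpm, dir flips to +; running = +13549.0068
Stage 5 [34T→34T]: ω = 13549.0068×34/34 = 13549.0068 rpm, dir flips to −; running = −13549.0068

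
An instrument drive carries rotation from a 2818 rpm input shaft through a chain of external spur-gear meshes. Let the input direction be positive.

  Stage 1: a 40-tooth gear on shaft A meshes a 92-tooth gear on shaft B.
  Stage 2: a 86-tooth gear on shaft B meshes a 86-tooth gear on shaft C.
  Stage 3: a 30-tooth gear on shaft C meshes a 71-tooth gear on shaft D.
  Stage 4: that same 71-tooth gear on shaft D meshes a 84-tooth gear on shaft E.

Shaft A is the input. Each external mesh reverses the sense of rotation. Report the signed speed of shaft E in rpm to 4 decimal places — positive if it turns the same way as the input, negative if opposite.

Stage 1 [40T→92T]: ω = 2818.0000×40/92 = 1225.2174 rpm, dir flips to −; running = −1225.2174
Stage 2 [86T→86T]: ω = 1225.2174×86/86 = 1225.2174 rpm, dir flips to +; running = +1225.2174
Stage 3 [30T→71T]: ω = 1225.2174×30/71 = 517.6975 rpm, dir flips to −; running = −517.6975
Stage 4 [71T→84T]: ω = 517.6975×71/84 = 437.5776 rpm, dir flips to +; running = +437.5776

+437.5776 rpm (same as input, |ω| = 437.5776 rpm)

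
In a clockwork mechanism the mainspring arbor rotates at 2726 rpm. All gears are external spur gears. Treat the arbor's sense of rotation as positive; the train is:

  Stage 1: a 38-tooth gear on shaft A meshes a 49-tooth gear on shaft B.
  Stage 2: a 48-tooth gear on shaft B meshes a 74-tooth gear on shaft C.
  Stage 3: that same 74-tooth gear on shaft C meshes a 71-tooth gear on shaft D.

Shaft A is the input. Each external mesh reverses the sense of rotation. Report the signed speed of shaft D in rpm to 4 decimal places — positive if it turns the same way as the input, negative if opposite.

Stage 1 [38T→49T]: ω = 2726.0000×38/49 = 2114.0408 rpm, dir flips to −; running = −2114.0408
Stage 2 [48T→74T]: ω = 2114.0408×48/74 = 1371.2697 rpm, dir flips to +; running = +1371.2697
Stage 3 [74T→71T]: ω = 1371.2697×74/71 = 1429.2107 rpm, dir flips to −; running = −1429.2107

-1429.2107 rpm (opposite to input, |ω| = 1429.2107 rpm)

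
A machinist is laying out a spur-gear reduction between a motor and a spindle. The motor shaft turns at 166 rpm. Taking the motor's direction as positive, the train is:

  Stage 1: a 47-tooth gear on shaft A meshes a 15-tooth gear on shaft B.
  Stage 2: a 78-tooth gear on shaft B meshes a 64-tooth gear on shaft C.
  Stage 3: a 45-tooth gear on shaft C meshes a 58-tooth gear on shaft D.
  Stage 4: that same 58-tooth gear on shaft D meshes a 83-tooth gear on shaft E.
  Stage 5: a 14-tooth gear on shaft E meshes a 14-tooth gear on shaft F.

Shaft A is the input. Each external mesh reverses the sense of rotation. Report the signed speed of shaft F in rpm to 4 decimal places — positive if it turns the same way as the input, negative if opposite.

-343.6875 rpm (opposite to input, |ω| = 343.6875 rpm)

Stage 1 [47T→15T]: ω = 166.0000×47/15 = 520.1333 rpm, dir flips to −; running = −520.1333
Stage 2 [78T→64T]: ω = 520.1333×78/64 = 633.9125 rpm, dir flips to +; running = +633.9125
Stage 3 [45T→58T]: ω = 633.9125×45/58 = 491.8287 rpm, dir flips to −; running = −491.8287
Stage 4 [58T→83T]: ω = 491.8287×58/83 = 343.6875 rpm, dir flips to +; running = +343.6875
Stage 5 [14T→14T]: ω = 343.6875×14/14 = 343.6875 rpm, dir flips to −; running = −343.6875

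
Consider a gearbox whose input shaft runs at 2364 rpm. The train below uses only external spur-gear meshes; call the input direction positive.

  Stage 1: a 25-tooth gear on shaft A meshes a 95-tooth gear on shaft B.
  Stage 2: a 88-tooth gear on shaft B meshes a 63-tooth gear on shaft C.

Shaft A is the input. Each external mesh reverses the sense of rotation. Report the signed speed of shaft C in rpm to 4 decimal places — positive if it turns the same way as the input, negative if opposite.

Stage 1 [25T→95T]: ω = 2364.0000×25/95 = 622.1053 rpm, dir flips to −; running = −622.1053
Stage 2 [88T→63T]: ω = 622.1053×88/63 = 868.9724 rpm, dir flips to +; running = +868.9724

+868.9724 rpm (same as input, |ω| = 868.9724 rpm)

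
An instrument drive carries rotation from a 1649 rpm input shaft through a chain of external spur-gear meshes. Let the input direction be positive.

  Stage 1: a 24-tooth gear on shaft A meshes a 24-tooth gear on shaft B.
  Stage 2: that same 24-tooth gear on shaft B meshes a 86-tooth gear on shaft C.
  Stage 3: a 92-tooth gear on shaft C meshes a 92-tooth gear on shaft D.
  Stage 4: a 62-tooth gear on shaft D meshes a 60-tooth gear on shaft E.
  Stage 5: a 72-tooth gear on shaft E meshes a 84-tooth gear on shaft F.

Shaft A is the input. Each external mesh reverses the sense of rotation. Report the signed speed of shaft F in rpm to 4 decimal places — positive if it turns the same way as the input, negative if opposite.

Stage 1 [24T→24T]: ω = 1649.0000×24/24 = 1649.0000 rpm, dir flips to −; running = −1649.0000
Stage 2 [24T→86T]: ω = 1649.0000×24/86 = 460.1860 rpm, dir flips to +; running = +460.1860
Stage 3 [92T→92T]: ω = 460.1860×92/92 = 460.1860 rpm, dir flips to −; running = −460.1860
Stage 4 [62T→60T]: ω = 460.1860×62/60 = 475.5256 rpm, dir flips to +; running = +475.5256
Stage 5 [72T→84T]: ω = 475.5256×72/84 = 407.5934 rpm, dir flips to −; running = −407.5934

-407.5934 rpm (opposite to input, |ω| = 407.5934 rpm)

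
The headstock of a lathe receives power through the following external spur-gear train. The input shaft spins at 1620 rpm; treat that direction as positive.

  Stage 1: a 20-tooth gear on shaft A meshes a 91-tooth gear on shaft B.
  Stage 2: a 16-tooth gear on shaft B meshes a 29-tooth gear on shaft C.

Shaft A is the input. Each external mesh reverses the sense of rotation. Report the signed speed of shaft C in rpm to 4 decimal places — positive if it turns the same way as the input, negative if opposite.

Stage 1 [20T→91T]: ω = 1620.0000×20/91 = 356.0440 rpm, dir flips to −; running = −356.0440
Stage 2 [16T→29T]: ω = 356.0440×16/29 = 196.4380 rpm, dir flips to +; running = +196.4380

+196.4380 rpm (same as input, |ω| = 196.4380 rpm)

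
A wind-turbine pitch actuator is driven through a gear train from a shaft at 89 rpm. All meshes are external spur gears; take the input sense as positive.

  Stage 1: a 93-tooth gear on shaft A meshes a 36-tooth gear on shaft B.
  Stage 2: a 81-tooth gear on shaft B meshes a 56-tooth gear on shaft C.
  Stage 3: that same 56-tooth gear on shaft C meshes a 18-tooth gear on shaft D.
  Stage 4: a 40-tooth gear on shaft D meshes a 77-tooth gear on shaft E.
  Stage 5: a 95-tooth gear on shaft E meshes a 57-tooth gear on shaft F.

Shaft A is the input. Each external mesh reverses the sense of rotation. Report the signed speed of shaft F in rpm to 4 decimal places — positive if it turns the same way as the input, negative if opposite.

-895.7792 rpm (opposite to input, |ω| = 895.7792 rpm)

Stage 1 [93T→36T]: ω = 89.0000×93/36 = 229.9167 rpm, dir flips to −; running = −229.9167
Stage 2 [81T→56T]: ω = 229.9167×81/56 = 332.5580 rpm, dir flips to +; running = +332.5580
Stage 3 [56T→18T]: ω = 332.5580×56/18 = 1034.6250 rpm, dir flips to −; running = −1034.6250
Stage 4 [40T→77T]: ω = 1034.6250×40/77 = 537.4675 rpm, dir flips to +; running = +537.4675
Stage 5 [95T→57T]: ω = 537.4675×95/57 = 895.7792 rpm, dir flips to −; running = −895.7792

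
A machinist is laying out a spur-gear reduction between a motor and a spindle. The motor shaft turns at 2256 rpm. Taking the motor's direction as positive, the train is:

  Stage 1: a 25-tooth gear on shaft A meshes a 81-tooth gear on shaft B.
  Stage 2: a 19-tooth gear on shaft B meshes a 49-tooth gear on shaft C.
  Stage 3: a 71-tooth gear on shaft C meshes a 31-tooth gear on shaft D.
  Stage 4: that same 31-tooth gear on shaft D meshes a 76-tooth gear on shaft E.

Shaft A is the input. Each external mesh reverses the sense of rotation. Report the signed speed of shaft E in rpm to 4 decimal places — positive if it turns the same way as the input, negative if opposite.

Stage 1 [25T→81T]: ω = 2256.0000×25/81 = 696.2963 rpm, dir flips to −; running = −696.2963
Stage 2 [19T→49T]: ω = 696.2963×19/49 = 269.9924 rpm, dir flips to +; running = +269.9924
Stage 3 [71T→31T]: ω = 269.9924×71/31 = 618.3698 rpm, dir flips to −; running = −618.3698
Stage 4 [31T→76T]: ω = 618.3698×31/76 = 252.2298 rpm, dir flips to +; running = +252.2298

+252.2298 rpm (same as input, |ω| = 252.2298 rpm)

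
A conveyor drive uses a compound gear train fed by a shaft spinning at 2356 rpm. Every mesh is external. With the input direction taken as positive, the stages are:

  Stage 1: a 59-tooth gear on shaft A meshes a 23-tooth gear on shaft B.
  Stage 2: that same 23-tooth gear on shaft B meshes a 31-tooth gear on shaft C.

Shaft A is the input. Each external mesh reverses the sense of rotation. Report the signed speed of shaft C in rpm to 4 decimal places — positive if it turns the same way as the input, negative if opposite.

Stage 1 [59T→23T]: ω = 2356.0000×59/23 = 6043.6522 rpm, dir flips to −; running = −6043.6522
Stage 2 [23T→31T]: ω = 6043.6522×23/31 = 4484.0000 rpm, dir flips to +; running = +4484.0000

+4484.0000 rpm (same as input, |ω| = 4484.0000 rpm)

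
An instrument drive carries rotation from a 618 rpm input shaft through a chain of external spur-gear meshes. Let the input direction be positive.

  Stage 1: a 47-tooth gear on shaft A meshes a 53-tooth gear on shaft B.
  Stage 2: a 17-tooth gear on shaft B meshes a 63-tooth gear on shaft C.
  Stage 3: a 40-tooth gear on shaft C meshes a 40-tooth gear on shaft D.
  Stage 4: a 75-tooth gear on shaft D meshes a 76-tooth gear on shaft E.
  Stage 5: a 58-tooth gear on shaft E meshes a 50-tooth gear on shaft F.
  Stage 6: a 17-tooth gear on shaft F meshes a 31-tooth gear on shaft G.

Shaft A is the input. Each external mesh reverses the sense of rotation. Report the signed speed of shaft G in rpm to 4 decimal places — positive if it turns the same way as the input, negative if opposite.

+92.8350 rpm (same as input, |ω| = 92.8350 rpm)

Stage 1 [47T→53T]: ω = 618.0000×47/53 = 548.0377 rpm, dir flips to −; running = −548.0377
Stage 2 [17T→63T]: ω = 548.0377×17/63 = 147.8832 rpm, dir flips to +; running = +147.8832
Stage 3 [40T→40T]: ω = 147.8832×40/40 = 147.8832 rpm, dir flips to −; running = −147.8832
Stage 4 [75T→76T]: ω = 147.8832×75/76 = 145.9374 rpm, dir flips to +; running = +145.9374
Stage 5 [58T→50T]: ω = 145.9374×58/50 = 169.2873 rpm, dir flips to −; running = −169.2873
Stage 6 [17T→31T]: ω = 169.2873×17/31 = 92.8350 rpm, dir flips to +; running = +92.8350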